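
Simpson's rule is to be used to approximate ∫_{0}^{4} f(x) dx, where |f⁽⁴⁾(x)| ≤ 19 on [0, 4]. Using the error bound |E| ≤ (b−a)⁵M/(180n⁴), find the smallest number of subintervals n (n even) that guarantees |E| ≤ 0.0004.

24

Need 19456/(180n⁴) ≤ 0.0004.
n⁴ ≥ 19456/(180·0.0004) = 270222 ⇒ n ≥ 22.7998, so the smallest even n is 24. (n must be even for Simpson's rule.)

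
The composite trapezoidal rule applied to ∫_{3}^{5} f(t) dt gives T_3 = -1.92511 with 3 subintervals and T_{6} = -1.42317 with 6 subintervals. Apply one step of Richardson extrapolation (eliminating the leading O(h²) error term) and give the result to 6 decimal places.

-1.255857

R = (4·T_{6} − T_3) / 3 = (4·(-1.42317) − (-1.92511))/3 = (-3.76757)/3 = -1.255857.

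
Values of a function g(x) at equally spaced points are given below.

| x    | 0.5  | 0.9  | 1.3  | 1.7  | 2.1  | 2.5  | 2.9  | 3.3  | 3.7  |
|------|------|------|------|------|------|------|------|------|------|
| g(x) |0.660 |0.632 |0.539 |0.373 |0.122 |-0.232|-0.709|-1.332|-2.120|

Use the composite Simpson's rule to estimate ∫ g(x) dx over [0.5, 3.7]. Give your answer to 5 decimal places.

h = 0.4, n = 8.
(h/3)·[y₀ + 4y₁ + 2y₂ + 4y₃ + 2y₄ + 4y₅ + 2y₆ + 4y₇ + y₈] = 0.133333·(-3.792) = -0.50560.

-0.50560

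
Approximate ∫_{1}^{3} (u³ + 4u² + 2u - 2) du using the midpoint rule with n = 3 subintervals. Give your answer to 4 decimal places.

h = (3 − 1)/3 = 0.666667.
Midpoints m₁,…,m₃ = 1.333333, 2, 2.666667.
f(m₁)=10.148148, f(m₂)=26, f(m₃)=50.740741.
h·[f(m₁) + f(m₂) + f(m₃)] = 0.666667·(86.888889) = 57.9259.

57.9259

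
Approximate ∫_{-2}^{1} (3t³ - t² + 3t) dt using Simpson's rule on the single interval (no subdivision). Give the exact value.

-18.75

S = (b−a)/6 · [f(-2) + 4f(-0.5) + f(1)] = 0.5·[(-34) + 4·(-2.125) + 5] = -18.75.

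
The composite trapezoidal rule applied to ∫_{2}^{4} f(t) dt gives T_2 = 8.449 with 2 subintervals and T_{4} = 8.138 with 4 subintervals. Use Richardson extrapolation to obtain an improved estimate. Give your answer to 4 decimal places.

8.0343

R = (4·T_{4} − T_2) / 3 = (4·8.138 − 8.449)/3 = (24.103)/3 = 8.0343.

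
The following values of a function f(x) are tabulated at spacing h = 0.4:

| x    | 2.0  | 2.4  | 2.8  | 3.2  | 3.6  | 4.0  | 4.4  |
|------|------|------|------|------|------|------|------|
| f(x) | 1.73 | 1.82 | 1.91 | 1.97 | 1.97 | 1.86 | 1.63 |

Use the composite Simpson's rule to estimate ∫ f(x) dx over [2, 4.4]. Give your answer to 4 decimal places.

4.4960

h = 0.4, n = 6.
(h/3)·[y₀ + 4y₁ + 2y₂ + 4y₃ + 2y₄ + 4y₅ + y₆] = 0.133333·(33.72) = 4.4960.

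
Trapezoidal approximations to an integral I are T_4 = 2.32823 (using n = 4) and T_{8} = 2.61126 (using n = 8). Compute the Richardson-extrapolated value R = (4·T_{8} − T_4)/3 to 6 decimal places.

2.705603

R = (4·T_{8} − T_4) / 3 = (4·2.61126 − 2.32823)/3 = (8.11681)/3 = 2.705603.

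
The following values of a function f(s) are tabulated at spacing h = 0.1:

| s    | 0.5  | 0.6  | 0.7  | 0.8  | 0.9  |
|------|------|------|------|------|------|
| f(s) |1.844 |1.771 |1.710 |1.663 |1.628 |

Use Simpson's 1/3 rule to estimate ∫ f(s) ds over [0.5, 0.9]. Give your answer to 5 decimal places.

h = 0.1, n = 4.
(h/3)·[y₀ + 4y₁ + 2y₂ + 4y₃ + y₄] = 0.033333·(20.628) = 0.68760.

0.68760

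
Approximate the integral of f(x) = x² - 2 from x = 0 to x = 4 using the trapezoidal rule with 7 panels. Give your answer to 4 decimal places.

13.5510

h = (4 − 0)/7 = 0.571429.
Nodes x₀,…,x₇ = 0, 0.571429, 1.142857, 1.714286, 2.285714, 2.857143, 3.428571, 4.
f(x) = x² - 2: f₀=-2, f₁=-1.673469, f₂=-0.693878, f₃=0.938776, f₄=3.224490, f₅=6.163265, f₆=9.755102, f₇=14.
(h/2)·[f₀ + 2f₁ + 2f₂ + 2f₃ + 2f₄ + 2f₅ + 2f₆ + f₇] = 0.285714·(47.428571) = 13.5510.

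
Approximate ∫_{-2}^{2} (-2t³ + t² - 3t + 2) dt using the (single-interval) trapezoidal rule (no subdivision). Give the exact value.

24

T = (b−a)/2 · [f(-2) + f(2)] = 2·[28 + (-16)] = 24.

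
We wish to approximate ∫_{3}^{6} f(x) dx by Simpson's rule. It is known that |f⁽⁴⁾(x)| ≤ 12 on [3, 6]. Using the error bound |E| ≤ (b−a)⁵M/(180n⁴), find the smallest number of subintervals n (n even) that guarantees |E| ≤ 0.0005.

14

Need 2916/(180n⁴) ≤ 0.0005.
n⁴ ≥ 2916/(180·0.0005) = 32400 ⇒ n ≥ 13.4164, so the smallest even n is 14. (n must be even for Simpson's rule.)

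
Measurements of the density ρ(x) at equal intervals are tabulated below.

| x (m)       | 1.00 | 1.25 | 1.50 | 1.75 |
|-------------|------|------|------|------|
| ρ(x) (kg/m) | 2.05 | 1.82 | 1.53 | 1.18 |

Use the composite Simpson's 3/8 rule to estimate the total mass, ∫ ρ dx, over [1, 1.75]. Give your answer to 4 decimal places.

h = 0.25, n = 3.
(3h/8)·[y₀ + 3y₁ + 3y₂ + y₃] = 0.09375·(13.28) = 1.2450.

1.2450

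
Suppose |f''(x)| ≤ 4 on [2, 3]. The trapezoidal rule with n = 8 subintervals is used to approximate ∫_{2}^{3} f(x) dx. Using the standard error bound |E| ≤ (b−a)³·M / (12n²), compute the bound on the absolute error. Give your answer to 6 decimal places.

|E| ≤ (1)³·4 / (12·8²) = 4/768 = 0.005208.

0.005208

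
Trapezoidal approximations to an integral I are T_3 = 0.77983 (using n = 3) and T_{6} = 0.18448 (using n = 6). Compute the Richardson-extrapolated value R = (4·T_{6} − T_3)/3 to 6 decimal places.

-0.013970

R = (4·T_{6} − T_3) / 3 = (4·0.18448 − 0.77983)/3 = (-0.04191)/3 = -0.013970.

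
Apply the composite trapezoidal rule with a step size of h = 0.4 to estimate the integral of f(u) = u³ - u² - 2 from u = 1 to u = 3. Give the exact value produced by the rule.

7.6

h = (3 − 1)/5 = 0.4.
Nodes u₀,…,u₅ = 1, 1.4, 1.8, 2.2, 2.6, 3.
f(u) = u³ - u² - 2: f₀=-2, f₁=-1.216, f₂=0.592, f₃=3.808, f₄=8.816, f₅=16.
(h/2)·[f₀ + 2f₁ + 2f₂ + 2f₃ + 2f₄ + f₅] = 0.2·(38) = 7.6.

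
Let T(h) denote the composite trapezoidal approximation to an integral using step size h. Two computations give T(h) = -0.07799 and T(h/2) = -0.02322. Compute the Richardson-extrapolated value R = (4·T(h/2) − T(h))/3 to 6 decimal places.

R = (4·T(h/2) − T(h)) / 3 = (4·(-0.02322) − (-0.07799))/3 = (-0.01489)/3 = -0.004963.

-0.004963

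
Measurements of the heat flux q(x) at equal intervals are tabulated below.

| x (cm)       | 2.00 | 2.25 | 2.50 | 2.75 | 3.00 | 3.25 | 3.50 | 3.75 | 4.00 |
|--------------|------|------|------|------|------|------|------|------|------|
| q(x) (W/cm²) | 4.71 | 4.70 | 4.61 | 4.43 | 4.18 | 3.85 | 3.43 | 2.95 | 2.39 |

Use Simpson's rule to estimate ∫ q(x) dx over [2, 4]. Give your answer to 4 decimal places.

7.9383

h = 0.25, n = 8.
(h/3)·[y₀ + 4y₁ + 2y₂ + 4y₃ + 2y₄ + 4y₅ + 2y₆ + 4y₇ + y₈] = 0.083333·(95.26) = 7.9383.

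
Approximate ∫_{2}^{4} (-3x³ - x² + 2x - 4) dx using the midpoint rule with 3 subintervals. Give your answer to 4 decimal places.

-192.5926

h = (4 − 2)/3 = 0.666667.
Midpoints m₁,…,m₃ = 2.333333, 3, 3.666667.
f(m₁)=-42.888889, f(m₂)=-88, f(m₃)=-158.
h·[f(m₁) + f(m₂) + f(m₃)] = 0.666667·(-288.888889) = -192.5926.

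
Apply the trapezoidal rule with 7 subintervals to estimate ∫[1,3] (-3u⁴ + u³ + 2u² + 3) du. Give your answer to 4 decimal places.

h = (3 − 1)/7 = 0.285714.
Nodes u₀,…,u₇ = 1, 1.285714, 1.571429, 1.857143, 2.142857, 2.428571, 2.714286, 3.
f(u) = -3u⁴ + u³ + 2u² + 3: f₀=3, f₁=0.233653, f₂=-6.474386, f₃=-19.383174, f₄=-41.231570, f₅=-75.238234, f₆=-125.101624, f₇=-195.
(h/2)·[f₀ + 2f₁ + 2f₂ + 2f₃ + 2f₄ + 2f₅ + 2f₆ + f₇] = 0.142857·(-726.390671) = -103.7701.

-103.7701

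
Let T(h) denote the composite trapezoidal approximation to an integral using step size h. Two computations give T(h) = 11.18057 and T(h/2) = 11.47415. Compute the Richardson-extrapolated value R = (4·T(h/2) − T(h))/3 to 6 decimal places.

R = (4·T(h/2) − T(h)) / 3 = (4·11.47415 − 11.18057)/3 = (34.71603)/3 = 11.572010.

11.572010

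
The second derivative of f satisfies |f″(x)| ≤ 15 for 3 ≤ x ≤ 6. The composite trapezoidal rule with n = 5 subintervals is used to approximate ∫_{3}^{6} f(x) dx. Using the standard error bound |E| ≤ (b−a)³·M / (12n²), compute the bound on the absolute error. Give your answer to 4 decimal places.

1.3500

|E| ≤ (3)³·15 / (12·5²) = 405/300 = 1.3500.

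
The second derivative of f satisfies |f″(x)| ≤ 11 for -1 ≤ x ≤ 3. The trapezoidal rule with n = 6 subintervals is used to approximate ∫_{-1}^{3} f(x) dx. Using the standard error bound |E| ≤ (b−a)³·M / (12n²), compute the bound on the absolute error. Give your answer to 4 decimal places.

1.6296

|E| ≤ (4)³·11 / (12·6²) = 704/432 = 1.6296.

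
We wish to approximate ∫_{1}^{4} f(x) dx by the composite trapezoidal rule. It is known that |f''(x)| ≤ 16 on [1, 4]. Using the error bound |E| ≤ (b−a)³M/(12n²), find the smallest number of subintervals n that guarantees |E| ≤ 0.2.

14

Need 432/(12n²) ≤ 0.2.
n² ≥ 432/(12·0.2) = 180 ⇒ n ≥ 13.4164, so the smallest n is 14.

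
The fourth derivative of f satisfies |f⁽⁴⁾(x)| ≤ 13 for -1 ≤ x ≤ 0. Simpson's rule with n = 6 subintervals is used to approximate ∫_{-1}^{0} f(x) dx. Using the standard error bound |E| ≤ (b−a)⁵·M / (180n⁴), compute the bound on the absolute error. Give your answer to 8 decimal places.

0.00005573

|E| ≤ (1)⁵·13 / (180·6⁴) = 13/233280 = 0.00005573.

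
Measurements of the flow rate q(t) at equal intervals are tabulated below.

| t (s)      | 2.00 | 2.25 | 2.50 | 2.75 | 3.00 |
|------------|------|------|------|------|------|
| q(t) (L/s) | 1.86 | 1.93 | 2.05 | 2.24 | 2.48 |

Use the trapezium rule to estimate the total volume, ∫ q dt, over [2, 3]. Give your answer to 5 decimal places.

h = 0.25, n = 4.
(h/2)·[y₀ + 2y₁ + 2y₂ + 2y₃ + y₄] = 0.125·(16.78) = 2.09750.

2.09750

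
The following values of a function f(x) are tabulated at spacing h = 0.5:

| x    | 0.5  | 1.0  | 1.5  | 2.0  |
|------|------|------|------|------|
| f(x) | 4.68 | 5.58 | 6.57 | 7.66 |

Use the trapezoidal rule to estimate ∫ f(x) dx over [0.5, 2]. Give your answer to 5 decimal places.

9.16000

h = 0.5, n = 3.
(h/2)·[y₀ + 2y₁ + 2y₂ + y₃] = 0.25·(36.64) = 9.16000.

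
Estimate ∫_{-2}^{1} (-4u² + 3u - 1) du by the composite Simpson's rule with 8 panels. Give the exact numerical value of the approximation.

h = (1 − (-2))/8 = 0.375.
Nodes u₀,…,u₈ = -2, -1.625, -1.25, -0.875, -0.5, -0.125, 0.25, 0.625, 1.
f(u) = -4u² + 3u - 1: f₀=-23, f₁=-16.4375, f₂=-11, f₃=-6.6875, f₄=-3.5, f₅=-1.4375, f₆=-0.5, f₇=-0.6875, f₈=-2.
(h/3)·[f₀ + 4f₁ + 2f₂ + 4f₃ + 2f₄ + 4f₅ + 2f₆ + 4f₇ + f₈] = 0.125·(-156) = -19.5.

-19.5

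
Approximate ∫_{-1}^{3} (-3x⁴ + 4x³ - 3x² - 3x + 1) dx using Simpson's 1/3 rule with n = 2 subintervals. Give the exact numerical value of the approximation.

-128

h = (3 − (-1))/2 = 2.
Nodes x₀,…,x₂ = -1, 1, 3.
f(x) = -3x⁴ + 4x³ - 3x² - 3x + 1: f₀=-6, f₁=-4, f₂=-170.
(h/3)·[f₀ + 4f₁ + f₂] = 0.666667·(-192) = -128.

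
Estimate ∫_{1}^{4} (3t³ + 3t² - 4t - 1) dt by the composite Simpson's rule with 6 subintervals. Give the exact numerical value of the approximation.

h = (4 − 1)/6 = 0.5.
Nodes t₀,…,t₆ = 1, 1.5, 2, 2.5, 3, 3.5, 4.
f(t) = 3t³ + 3t² - 4t - 1: f₀=1, f₁=9.875, f₂=27, f₃=54.625, f₄=95, f₅=150.375, f₆=223.
(h/3)·[f₀ + 4f₁ + 2f₂ + 4f₃ + 2f₄ + 4f₅ + f₆] = 0.166667·(1327.5) = 221.25.

221.25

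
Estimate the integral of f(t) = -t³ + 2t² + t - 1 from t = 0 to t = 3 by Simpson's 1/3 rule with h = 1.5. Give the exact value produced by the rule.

-0.75

h = (3 − 0)/2 = 1.5.
Nodes t₀,…,t₂ = 0, 1.5, 3.
f(t) = -t³ + 2t² + t - 1: f₀=-1, f₁=1.625, f₂=-7.
(h/3)·[f₀ + 4f₁ + f₂] = 0.5·(-1.5) = -0.75.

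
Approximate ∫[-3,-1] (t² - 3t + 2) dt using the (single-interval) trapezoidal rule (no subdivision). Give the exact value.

26

T = (b−a)/2 · [f(-3) + f(-1)] = 1·[20 + 6] = 26.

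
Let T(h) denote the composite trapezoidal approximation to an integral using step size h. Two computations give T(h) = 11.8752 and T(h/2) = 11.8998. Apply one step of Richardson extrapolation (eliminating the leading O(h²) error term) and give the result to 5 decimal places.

R = (4·T(h/2) − T(h)) / 3 = (4·11.8998 − 11.8752)/3 = (35.7240)/3 = 11.90800.

11.90800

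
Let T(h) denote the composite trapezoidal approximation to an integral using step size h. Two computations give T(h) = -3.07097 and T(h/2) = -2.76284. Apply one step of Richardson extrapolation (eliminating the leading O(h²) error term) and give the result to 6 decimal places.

-2.660130

R = (4·T(h/2) − T(h)) / 3 = (4·(-2.76284) − (-3.07097))/3 = (-7.98039)/3 = -2.660130.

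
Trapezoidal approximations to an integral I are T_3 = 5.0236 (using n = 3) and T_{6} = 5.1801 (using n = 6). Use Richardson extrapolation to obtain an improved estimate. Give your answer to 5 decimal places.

R = (4·T_{6} − T_3) / 3 = (4·5.1801 − 5.0236)/3 = (15.6968)/3 = 5.23227.

5.23227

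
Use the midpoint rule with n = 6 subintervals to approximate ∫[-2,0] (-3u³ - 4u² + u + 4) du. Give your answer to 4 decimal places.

7.2407

h = (0 − (-2))/6 = 0.333333.
Midpoints m₁,…,m₆ = -1.833333, -1.5, -1.166667, -0.833333, -0.5, -0.166667.
f(m₁)=7.208333, f(m₂)=3.625, f(m₃)=2.152778, f(m₄)=2.125, f(m₅)=2.875, f(m₆)=3.736111.
h·[f(m₁) + f(m₂) + f(m₃) + f(m₄) + f(m₅) + f(m₆)] = 0.333333·(21.722222) = 7.2407.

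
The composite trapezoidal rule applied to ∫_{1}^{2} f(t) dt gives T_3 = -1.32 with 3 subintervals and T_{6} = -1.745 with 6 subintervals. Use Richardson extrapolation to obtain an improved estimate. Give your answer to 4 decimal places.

-1.8867

R = (4·T_{6} − T_3) / 3 = (4·(-1.745) − (-1.32))/3 = (-5.660)/3 = -1.8867.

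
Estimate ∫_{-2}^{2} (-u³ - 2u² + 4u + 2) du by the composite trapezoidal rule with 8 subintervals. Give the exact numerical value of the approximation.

-3

h = (2 − (-2))/8 = 0.5.
Nodes u₀,…,u₈ = -2, -1.5, -1, -0.5, 0, 0.5, 1, 1.5, 2.
f(u) = -u³ - 2u² + 4u + 2: f₀=-6, f₁=-5.125, f₂=-3, f₃=-0.375, f₄=2, f₅=3.375, f₆=3, f₇=0.125, f₈=-6.
(h/2)·[f₀ + 2f₁ + 2f₂ + 2f₃ + 2f₄ + 2f₅ + 2f₆ + 2f₇ + f₈] = 0.25·(-12) = -3.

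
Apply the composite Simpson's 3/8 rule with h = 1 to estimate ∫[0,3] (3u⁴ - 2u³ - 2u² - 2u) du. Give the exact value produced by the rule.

h = (3 − 0)/3 = 1.
Nodes u₀,…,u₃ = 0, 1, 2, 3.
f(u) = 3u⁴ - 2u³ - 2u² - 2u: f₀=0, f₁=-3, f₂=20, f₃=165.
(3h/8)·[f₀ + 3f₁ + 3f₂ + f₃] = 0.375·(216) = 81.

81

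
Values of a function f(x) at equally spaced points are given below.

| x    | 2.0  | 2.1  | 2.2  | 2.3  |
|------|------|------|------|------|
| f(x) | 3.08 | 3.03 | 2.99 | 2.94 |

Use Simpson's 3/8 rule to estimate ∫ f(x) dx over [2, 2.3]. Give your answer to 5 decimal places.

0.90300

h = 0.1, n = 3.
(3h/8)·[y₀ + 3y₁ + 3y₂ + y₃] = 0.0375·(24.08) = 0.90300.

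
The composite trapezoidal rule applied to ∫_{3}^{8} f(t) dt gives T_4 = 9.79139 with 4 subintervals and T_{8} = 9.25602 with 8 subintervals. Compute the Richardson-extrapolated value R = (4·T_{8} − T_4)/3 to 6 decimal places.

9.077563

R = (4·T_{8} − T_4) / 3 = (4·9.25602 − 9.79139)/3 = (27.23269)/3 = 9.077563.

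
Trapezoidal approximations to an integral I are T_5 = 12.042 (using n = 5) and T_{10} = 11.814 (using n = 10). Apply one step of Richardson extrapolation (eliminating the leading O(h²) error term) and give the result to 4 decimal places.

11.7380

R = (4·T_{10} − T_5) / 3 = (4·11.814 − 12.042)/3 = (35.214)/3 = 11.7380.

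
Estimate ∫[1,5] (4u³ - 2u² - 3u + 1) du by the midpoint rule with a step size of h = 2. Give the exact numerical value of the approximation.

464

h = (5 − 1)/2 = 2.
Midpoints m₁,…,m₂ = 2, 4.
f(m₁)=19, f(m₂)=213.
h·[f(m₁) + f(m₂)] = 2·(232) = 464.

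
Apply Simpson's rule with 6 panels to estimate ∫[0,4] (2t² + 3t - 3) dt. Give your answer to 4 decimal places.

h = (4 − 0)/6 = 0.666667.
Nodes t₀,…,t₆ = 0, 0.666667, 1.333333, 2, 2.666667, 3.333333, 4.
f(t) = 2t² + 3t - 3: f₀=-3, f₁=-0.111111, f₂=4.555556, f₃=11, f₄=19.222222, f₅=29.222222, f₆=41.
(h/3)·[f₀ + 4f₁ + 2f₂ + 4f₃ + 2f₄ + 4f₅ + f₆] = 0.222222·(246) = 54.6667.

54.6667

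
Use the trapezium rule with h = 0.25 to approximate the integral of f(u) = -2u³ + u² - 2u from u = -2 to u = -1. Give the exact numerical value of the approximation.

h = (-1 − (-2))/4 = 0.25.
Nodes u₀,…,u₄ = -2, -1.75, -1.5, -1.25, -1.
f(u) = -2u³ + u² - 2u: f₀=24, f₁=17.28125, f₂=12, f₃=7.96875, f₄=5.
(h/2)·[f₀ + 2f₁ + 2f₂ + 2f₃ + f₄] = 0.125·(103.5) = 12.9375.

12.9375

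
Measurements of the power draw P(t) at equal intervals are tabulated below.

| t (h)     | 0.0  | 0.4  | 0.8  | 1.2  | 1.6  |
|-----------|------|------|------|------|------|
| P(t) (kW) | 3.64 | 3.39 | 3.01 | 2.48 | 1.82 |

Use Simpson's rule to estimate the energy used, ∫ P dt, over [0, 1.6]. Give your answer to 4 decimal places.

h = 0.4, n = 4.
(h/3)·[y₀ + 4y₁ + 2y₂ + 4y₃ + y₄] = 0.133333·(34.96) = 4.6613.

4.6613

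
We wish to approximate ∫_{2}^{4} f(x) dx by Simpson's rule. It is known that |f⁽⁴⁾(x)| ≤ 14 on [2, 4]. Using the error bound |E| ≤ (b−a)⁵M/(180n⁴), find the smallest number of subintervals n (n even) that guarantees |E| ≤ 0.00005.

Need 448/(180n⁴) ≤ 0.00005.
n⁴ ≥ 448/(180·0.00005) = 49777.8 ⇒ n ≥ 14.9368, so the smallest even n is 16. (n must be even for Simpson's rule.)

16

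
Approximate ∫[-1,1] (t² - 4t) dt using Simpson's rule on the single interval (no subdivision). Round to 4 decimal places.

0.6667

S = (b−a)/6 · [f(-1) + 4f(0) + f(1)] = 0.333333·[5 + 4·0 + (-3)] = 0.6667.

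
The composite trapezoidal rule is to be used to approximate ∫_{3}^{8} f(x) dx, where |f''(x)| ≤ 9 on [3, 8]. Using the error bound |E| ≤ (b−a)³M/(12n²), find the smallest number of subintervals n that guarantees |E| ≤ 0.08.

35

Need 1125/(12n²) ≤ 0.08.
n² ≥ 1125/(12·0.08) = 1171.88 ⇒ n ≥ 34.2327, so the smallest n is 35.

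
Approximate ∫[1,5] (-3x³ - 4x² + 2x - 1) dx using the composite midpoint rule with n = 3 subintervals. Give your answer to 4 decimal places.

h = (5 − 1)/3 = 1.333333.
Midpoints m₁,…,m₃ = 1.666667, 3, 4.333333.
f(m₁)=-22.666667, f(m₂)=-112, f(m₃)=-311.555556.
h·[f(m₁) + f(m₂) + f(m₃)] = 1.333333·(-446.222222) = -594.9630.

-594.9630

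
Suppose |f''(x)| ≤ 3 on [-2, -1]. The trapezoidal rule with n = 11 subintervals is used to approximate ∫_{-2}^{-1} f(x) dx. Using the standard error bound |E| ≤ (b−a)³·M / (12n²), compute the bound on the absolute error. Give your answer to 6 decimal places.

0.002066

|E| ≤ (1)³·3 / (12·11²) = 3/1452 = 0.002066.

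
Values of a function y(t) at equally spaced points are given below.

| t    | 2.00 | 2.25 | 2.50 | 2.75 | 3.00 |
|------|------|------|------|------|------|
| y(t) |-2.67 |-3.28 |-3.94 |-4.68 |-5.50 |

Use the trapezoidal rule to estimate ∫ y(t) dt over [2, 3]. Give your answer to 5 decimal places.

-3.99625

h = 0.25, n = 4.
(h/2)·[y₀ + 2y₁ + 2y₂ + 2y₃ + y₄] = 0.125·(-31.97) = -3.99625.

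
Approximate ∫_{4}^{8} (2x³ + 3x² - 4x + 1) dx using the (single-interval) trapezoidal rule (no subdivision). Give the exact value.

2692

T = (b−a)/2 · [f(4) + f(8)] = 2·[161 + 1185] = 2692.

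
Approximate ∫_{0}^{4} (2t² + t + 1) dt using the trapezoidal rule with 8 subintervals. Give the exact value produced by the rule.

55

h = (4 − 0)/8 = 0.5.
Nodes t₀,…,t₈ = 0, 0.5, 1, 1.5, 2, 2.5, 3, 3.5, 4.
f(t) = 2t² + t + 1: f₀=1, f₁=2, f₂=4, f₃=7, f₄=11, f₅=16, f₆=22, f₇=29, f₈=37.
(h/2)·[f₀ + 2f₁ + 2f₂ + 2f₃ + 2f₄ + 2f₅ + 2f₆ + 2f₇ + f₈] = 0.25·(220) = 55.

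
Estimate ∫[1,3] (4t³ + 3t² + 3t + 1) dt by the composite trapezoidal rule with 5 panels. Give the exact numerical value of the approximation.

121.44

h = (3 − 1)/5 = 0.4.
Nodes t₀,…,t₅ = 1, 1.4, 1.8, 2.2, 2.6, 3.
f(t) = 4t³ + 3t² + 3t + 1: f₀=11, f₁=22.056, f₂=39.448, f₃=64.712, f₄=99.384, f₅=145.
(h/2)·[f₀ + 2f₁ + 2f₂ + 2f₃ + 2f₄ + f₅] = 0.2·(607.2) = 121.44.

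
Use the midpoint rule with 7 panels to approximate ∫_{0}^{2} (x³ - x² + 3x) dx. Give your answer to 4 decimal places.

7.3061

h = (2 − 0)/7 = 0.285714.
Midpoints m₁,…,m₇ = 0.142857, 0.428571, 0.714286, 1, 1.285714, 1.571429, 1.857143.
f(m₁)=0.411079, f(m₂)=1.180758, f(m₃)=1.997085, f(m₄)=3, f(m₅)=4.329446, f(m₆)=6.125364, f(m₇)=8.527697.
h·[f(m₁) + f(m₂) + f(m₃) + f(m₄) + f(m₅) + f(m₆) + f(m₇)] = 0.285714·(25.571429) = 7.3061.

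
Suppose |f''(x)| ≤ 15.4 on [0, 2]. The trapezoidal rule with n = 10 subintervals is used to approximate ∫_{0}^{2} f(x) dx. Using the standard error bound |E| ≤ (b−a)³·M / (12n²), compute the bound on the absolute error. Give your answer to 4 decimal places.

0.1027

|E| ≤ (2)³·15.4 / (12·10²) = 123.2/1200 = 0.1027.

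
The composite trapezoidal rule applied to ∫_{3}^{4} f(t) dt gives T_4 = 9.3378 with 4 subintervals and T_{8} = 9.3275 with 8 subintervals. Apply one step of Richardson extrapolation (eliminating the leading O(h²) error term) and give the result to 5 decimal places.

R = (4·T_{8} − T_4) / 3 = (4·9.3275 − 9.3378)/3 = (27.9722)/3 = 9.32407.

9.32407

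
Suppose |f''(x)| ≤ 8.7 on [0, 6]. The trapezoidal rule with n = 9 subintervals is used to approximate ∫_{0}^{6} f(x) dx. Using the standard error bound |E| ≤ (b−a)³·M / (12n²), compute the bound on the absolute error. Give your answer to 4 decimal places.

|E| ≤ (6)³·8.7 / (12·9²) = 1879.2/972 = 1.9333.

1.9333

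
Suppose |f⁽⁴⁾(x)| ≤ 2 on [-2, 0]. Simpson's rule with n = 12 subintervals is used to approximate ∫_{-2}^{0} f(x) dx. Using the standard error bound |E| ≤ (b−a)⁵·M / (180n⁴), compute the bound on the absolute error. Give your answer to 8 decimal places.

|E| ≤ (2)⁵·2 / (180·12⁴) = 64/3732480 = 0.00001715.

0.00001715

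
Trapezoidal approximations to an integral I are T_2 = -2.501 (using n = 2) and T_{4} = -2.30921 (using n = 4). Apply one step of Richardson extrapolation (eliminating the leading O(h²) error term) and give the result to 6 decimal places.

R = (4·T_{4} − T_2) / 3 = (4·(-2.30921) − (-2.501))/3 = (-6.73584)/3 = -2.245280.

-2.245280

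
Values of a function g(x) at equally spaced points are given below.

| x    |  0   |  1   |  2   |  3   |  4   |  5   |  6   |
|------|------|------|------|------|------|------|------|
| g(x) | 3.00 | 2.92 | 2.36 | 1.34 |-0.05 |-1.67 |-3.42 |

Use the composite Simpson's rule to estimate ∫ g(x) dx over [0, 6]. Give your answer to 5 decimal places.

h = 1, n = 6.
(h/3)·[y₀ + 4y₁ + 2y₂ + 4y₃ + 2y₄ + 4y₅ + y₆] = 0.333333·(14.56) = 4.85333.

4.85333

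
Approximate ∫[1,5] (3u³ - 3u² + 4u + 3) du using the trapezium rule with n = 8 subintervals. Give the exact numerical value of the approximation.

h = (5 − 1)/8 = 0.5.
Nodes u₀,…,u₈ = 1, 1.5, 2, 2.5, 3, 3.5, 4, 4.5, 5.
f(u) = 3u³ - 3u² + 4u + 3: f₀=7, f₁=12.375, f₂=23, f₃=41.125, f₄=69, f₅=108.875, f₆=163, f₇=233.625, f₈=323.
(h/2)·[f₀ + 2f₁ + 2f₂ + 2f₃ + 2f₄ + 2f₅ + 2f₆ + 2f₇ + f₈] = 0.25·(1632) = 408.

408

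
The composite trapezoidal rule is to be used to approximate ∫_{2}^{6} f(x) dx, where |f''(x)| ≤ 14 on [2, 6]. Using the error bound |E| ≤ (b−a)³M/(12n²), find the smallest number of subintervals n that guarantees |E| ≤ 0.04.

Need 896/(12n²) ≤ 0.04.
n² ≥ 896/(12·0.04) = 1866.67 ⇒ n ≥ 43.2049, so the smallest n is 44.

44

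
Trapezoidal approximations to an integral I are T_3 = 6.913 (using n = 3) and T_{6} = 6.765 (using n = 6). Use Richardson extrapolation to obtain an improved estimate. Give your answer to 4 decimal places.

R = (4·T_{6} − T_3) / 3 = (4·6.765 − 6.913)/3 = (20.147)/3 = 6.7157.

6.7157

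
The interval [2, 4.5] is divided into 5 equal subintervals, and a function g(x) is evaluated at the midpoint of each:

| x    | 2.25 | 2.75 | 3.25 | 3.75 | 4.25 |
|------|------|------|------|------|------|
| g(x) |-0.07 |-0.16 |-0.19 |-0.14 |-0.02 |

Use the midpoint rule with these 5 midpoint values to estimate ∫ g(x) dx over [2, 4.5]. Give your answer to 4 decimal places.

h = 0.5, n = 5.
h·[y(m₁) + y(m₂) + y(m₃) + y(m₄) + y(m₅)] = 0.5·(-0.58) = -0.2900.

-0.2900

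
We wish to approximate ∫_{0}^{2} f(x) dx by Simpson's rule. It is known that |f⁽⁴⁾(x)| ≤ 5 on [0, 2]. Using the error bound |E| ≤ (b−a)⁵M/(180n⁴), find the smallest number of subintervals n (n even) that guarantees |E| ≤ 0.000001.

32

Need 160/(180n⁴) ≤ 0.000001.
n⁴ ≥ 160/(180·0.000001) = 888889 ⇒ n ≥ 30.7052, so the smallest even n is 32. (n must be even for Simpson's rule.)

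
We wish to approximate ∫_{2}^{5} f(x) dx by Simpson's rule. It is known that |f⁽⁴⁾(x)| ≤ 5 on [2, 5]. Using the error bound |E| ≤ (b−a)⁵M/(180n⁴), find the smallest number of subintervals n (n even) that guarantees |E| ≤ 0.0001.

Need 1215/(180n⁴) ≤ 0.0001.
n⁴ ≥ 1215/(180·0.0001) = 67500 ⇒ n ≥ 16.1185, so the smallest even n is 18. (n must be even for Simpson's rule.)

18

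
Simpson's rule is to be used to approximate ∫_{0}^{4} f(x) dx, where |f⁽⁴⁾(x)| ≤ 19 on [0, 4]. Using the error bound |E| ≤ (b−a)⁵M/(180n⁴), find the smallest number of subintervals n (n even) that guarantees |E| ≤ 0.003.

14

Need 19456/(180n⁴) ≤ 0.003.
n⁴ ≥ 19456/(180·0.003) = 36029.6 ⇒ n ≥ 13.7773, so the smallest even n is 14. (n must be even for Simpson's rule.)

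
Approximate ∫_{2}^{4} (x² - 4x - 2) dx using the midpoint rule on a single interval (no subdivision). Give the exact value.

-10

M = (b−a)·f(3) = 2·(-5) = -10.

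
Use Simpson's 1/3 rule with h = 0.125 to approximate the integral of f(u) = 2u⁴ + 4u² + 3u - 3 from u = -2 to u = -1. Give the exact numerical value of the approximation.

h = (-1 − (-2))/8 = 0.125.
Nodes u₀,…,u₈ = -2, -1.875, -1.75, -1.625, -1.5, -1.375, -1.25, -1.125, -1.
f(u) = 2u⁴ + 4u² + 3u - 3: f₀=39, f₁=30.15673828125, f₂=22.7578125, f₃=16.63330078125, f₄=11.625, f₅=7.58642578125, f₆=4.3828125, f₇=1.89111328125, f₈=0.
(h/3)·[f₀ + 4f₁ + 2f₂ + 4f₃ + 2f₄ + 4f₅ + 2f₆ + 4f₇ + f₈] = 0.041667·(341.6015625) = 14.2333984375.

14.2333984375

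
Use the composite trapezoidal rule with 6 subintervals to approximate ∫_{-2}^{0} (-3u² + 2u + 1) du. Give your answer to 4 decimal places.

-10.1111

h = (0 − (-2))/6 = 0.333333.
Nodes u₀,…,u₆ = -2, -1.666667, -1.333333, -1, -0.666667, -0.333333, 0.
f(u) = -3u² + 2u + 1: f₀=-15, f₁=-10.666667, f₂=-7, f₃=-4, f₄=-1.666667, f₅=0, f₆=1.
(h/2)·[f₀ + 2f₁ + 2f₂ + 2f₃ + 2f₄ + 2f₅ + f₆] = 0.166667·(-60.666667) = -10.1111.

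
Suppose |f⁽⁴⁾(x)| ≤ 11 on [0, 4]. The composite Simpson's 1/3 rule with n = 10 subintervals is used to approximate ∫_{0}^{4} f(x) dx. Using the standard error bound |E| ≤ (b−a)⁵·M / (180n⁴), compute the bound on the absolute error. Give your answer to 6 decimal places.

0.006258

|E| ≤ (4)⁵·11 / (180·10⁴) = 11264/1800000 = 0.006258.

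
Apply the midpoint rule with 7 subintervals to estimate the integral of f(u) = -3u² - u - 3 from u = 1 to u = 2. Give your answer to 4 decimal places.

-11.4949

h = (2 − 1)/7 = 0.142857.
Midpoints m₁,…,m₇ = 1.071429, 1.214286, 1.357143, 1.5, 1.642857, 1.785714, 1.928571.
f(m₁)=-7.515306, f(m₂)=-8.637755, f(m₃)=-9.882653, f(m₄)=-11.25, f(m₅)=-12.739796, f(m₆)=-14.352041, f(m₇)=-16.086735.
h·[f(m₁) + f(m₂) + f(m₃) + f(m₄) + f(m₅) + f(m₆) + f(m₇)] = 0.142857·(-80.464286) = -11.4949.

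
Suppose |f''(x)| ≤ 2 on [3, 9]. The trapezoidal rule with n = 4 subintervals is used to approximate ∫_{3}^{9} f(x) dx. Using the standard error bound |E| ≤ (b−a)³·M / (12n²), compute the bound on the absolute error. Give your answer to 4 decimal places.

|E| ≤ (6)³·2 / (12·4²) = 432/192 = 2.2500.

2.2500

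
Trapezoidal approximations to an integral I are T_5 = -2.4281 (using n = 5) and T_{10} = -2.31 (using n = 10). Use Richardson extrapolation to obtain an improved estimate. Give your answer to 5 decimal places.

-2.27063

R = (4·T_{10} − T_5) / 3 = (4·(-2.31) − (-2.4281))/3 = (-6.8119)/3 = -2.27063.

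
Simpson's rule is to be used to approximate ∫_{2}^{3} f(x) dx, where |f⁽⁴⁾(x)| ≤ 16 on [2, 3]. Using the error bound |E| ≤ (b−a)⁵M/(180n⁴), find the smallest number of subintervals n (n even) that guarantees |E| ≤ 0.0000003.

Need 16/(180n⁴) ≤ 0.0000003.
n⁴ ≥ 16/(180·0.0000003) = 296296 ⇒ n ≥ 23.3309, so the smallest even n is 24. (n must be even for Simpson's rule.)

24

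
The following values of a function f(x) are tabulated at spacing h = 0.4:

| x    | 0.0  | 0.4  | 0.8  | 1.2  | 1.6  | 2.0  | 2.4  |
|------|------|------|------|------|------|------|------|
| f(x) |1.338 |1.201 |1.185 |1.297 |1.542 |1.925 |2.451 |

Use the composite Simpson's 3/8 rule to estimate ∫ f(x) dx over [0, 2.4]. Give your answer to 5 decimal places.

3.59130

h = 0.4, n = 6.
(3h/8)·[y₀ + 3y₁ + 3y₂ + 2y₃ + 3y₄ + 3y₅ + y₆] = 0.15·(23.942) = 3.59130.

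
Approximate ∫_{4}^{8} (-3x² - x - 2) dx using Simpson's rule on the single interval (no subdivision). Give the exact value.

-480

S = (b−a)/6 · [f(4) + 4f(6) + f(8)] = 0.666667·[(-54) + 4·(-116) + (-202)] = -480.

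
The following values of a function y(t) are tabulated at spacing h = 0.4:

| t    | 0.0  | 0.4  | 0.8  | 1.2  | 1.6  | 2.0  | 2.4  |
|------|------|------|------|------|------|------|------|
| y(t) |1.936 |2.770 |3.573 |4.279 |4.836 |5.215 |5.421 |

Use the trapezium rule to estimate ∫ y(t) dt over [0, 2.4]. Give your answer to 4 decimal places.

h = 0.4, n = 6.
(h/2)·[y₀ + 2y₁ + 2y₂ + 2y₃ + 2y₄ + 2y₅ + y₆] = 0.2·(48.703) = 9.7406.

9.7406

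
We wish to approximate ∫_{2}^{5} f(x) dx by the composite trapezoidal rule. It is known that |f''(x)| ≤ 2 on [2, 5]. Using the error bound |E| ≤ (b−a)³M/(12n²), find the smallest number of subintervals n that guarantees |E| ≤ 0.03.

13

Need 54/(12n²) ≤ 0.03.
n² ≥ 54/(12·0.03) = 150 ⇒ n ≥ 12.2474, so the smallest n is 13.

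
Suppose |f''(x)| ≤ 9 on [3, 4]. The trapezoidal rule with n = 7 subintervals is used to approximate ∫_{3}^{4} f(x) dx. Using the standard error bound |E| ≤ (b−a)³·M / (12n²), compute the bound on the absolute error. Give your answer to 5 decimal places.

0.01531

|E| ≤ (1)³·9 / (12·7²) = 9/588 = 0.01531.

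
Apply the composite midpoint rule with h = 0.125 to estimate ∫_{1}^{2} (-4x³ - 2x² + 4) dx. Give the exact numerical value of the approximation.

h = (2 − 1)/8 = 0.125.
Midpoints m₁,…,m₈ = 1.0625, 1.1875, 1.3125, 1.4375, 1.5625, 1.6875, 1.8125, 1.9375.
f(m₁)=-3.0556640625, f(m₂)=-5.5185546875, f(m₃)=-8.4892578125, f(m₄)=-12.0146484375, f(m₅)=-16.1416015625, f(m₆)=-20.9169921875, f(m₇)=-26.3876953125, f(m₈)=-32.6005859375.
h·[f(m₁) + f(m₂) + f(m₃) + f(m₄) + f(m₅) + f(m₆) + f(m₇) + f(m₈)] = 0.125·(-125.125) = -15.640625.

-15.640625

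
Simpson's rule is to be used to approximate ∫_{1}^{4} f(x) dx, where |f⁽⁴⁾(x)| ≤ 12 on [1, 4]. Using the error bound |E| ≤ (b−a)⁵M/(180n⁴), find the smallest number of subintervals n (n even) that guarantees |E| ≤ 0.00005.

Need 2916/(180n⁴) ≤ 0.00005.
n⁴ ≥ 2916/(180·0.00005) = 324000 ⇒ n ≥ 23.8581, so the smallest even n is 24. (n must be even for Simpson's rule.)

24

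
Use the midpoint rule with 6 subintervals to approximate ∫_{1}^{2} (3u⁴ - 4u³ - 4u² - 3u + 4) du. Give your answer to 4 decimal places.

h = (2 − 1)/6 = 0.166667.
Midpoints m₁,…,m₆ = 1.083333, 1.25, 1.416667, 1.583333, 1.75, 1.916667.
f(m₁)=-4.898003, f(m₂)=-6.48828125, f(m₃)=-7.566985, f(m₄)=-7.80078125, f(m₅)=-6.80078125, f(m₆)=-4.122541.
h·[f(m₁) + f(m₂) + f(m₃) + f(m₄) + f(m₅) + f(m₆)] = 0.166667·(-37.677373) = -6.2796.

-6.2796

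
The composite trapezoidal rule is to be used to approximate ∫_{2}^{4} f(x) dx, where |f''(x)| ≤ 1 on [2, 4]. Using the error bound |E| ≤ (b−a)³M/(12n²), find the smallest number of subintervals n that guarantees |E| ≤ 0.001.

Need 8/(12n²) ≤ 0.001.
n² ≥ 8/(12·0.001) = 666.667 ⇒ n ≥ 25.8199, so the smallest n is 26.

26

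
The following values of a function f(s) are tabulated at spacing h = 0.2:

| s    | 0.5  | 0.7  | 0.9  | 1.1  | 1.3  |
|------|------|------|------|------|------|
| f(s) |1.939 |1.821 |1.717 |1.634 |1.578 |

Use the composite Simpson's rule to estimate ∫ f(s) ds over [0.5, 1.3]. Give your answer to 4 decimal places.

1.3847

h = 0.2, n = 4.
(h/3)·[y₀ + 4y₁ + 2y₂ + 4y₃ + y₄] = 0.066667·(20.771) = 1.3847.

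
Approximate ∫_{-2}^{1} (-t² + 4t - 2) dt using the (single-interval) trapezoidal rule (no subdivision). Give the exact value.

T = (b−a)/2 · [f(-2) + f(1)] = 1.5·[(-14) + 1] = -19.5.

-19.5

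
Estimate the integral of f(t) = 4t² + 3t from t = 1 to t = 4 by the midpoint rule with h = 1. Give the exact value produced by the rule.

h = (4 − 1)/3 = 1.
Midpoints m₁,…,m₃ = 1.5, 2.5, 3.5.
f(m₁)=13.5, f(m₂)=32.5, f(m₃)=59.5.
h·[f(m₁) + f(m₂) + f(m₃)] = 1·(105.5) = 105.5.

105.5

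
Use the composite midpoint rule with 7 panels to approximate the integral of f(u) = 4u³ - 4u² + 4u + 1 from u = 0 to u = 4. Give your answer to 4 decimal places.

h = (4 − 0)/7 = 0.571429.
Midpoints m₁,…,m₇ = 0.285714, 0.857143, 1.428571, 2, 2.571429, 3.142857, 3.714286.
f(m₁)=1.909621, f(m₂)=4.008746, f(m₃)=10.212828, f(m₄)=25, f(m₅)=52.848397, f(m₆)=98.236152, f(m₇)=165.641399.
h·[f(m₁) + f(m₂) + f(m₃) + f(m₄) + f(m₅) + f(m₆) + f(m₇)] = 0.571429·(357.857143) = 204.4898.

204.4898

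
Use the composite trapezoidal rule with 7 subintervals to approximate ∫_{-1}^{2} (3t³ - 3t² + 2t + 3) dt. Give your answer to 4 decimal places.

14.3878

h = (2 − (-1))/7 = 0.428571.
Nodes t₀,…,t₇ = -1, -0.571429, -0.142857, 0.285714, 0.714286, 1.142857, 1.571429, 2.
f(t) = 3t³ - 3t² + 2t + 3: f₀=-5, f₁=0.317784, f₂=2.644315, f₃=3.396501, f₄=3.991254, f₅=5.845481, f₆=10.376093, f₇=19.
(h/2)·[f₀ + 2f₁ + 2f₂ + 2f₃ + 2f₄ + 2f₅ + 2f₆ + f₇] = 0.214286·(67.142857) = 14.3878.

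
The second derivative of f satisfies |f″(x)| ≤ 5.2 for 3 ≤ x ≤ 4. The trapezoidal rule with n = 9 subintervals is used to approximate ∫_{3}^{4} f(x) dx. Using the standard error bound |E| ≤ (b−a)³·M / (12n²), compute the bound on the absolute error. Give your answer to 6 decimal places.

0.005350

|E| ≤ (1)³·5.2 / (12·9²) = 5.2/972 = 0.005350.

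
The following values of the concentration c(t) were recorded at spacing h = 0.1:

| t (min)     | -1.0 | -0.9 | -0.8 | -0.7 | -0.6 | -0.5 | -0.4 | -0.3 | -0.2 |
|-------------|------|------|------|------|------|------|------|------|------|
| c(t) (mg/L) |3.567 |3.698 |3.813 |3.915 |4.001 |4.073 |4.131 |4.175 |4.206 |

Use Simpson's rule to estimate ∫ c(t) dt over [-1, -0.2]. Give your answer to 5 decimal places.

3.17023

h = 0.1, n = 8.
(h/3)·[y₀ + 4y₁ + 2y₂ + 4y₃ + 2y₄ + 4y₅ + 2y₆ + 4y₇ + y₈] = 0.033333·(95.107) = 3.17023.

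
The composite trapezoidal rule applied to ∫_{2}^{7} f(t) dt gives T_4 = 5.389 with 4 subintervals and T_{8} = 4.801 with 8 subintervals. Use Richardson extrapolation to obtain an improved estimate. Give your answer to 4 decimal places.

4.6050

R = (4·T_{8} − T_4) / 3 = (4·4.801 − 5.389)/3 = (13.815)/3 = 4.6050.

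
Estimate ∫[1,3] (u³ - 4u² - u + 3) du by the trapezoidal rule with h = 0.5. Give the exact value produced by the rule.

h = (3 − 1)/4 = 0.5.
Nodes u₀,…,u₄ = 1, 1.5, 2, 2.5, 3.
f(u) = u³ - 4u² - u + 3: f₀=-1, f₁=-4.125, f₂=-7, f₃=-8.875, f₄=-9.
(h/2)·[f₀ + 2f₁ + 2f₂ + 2f₃ + f₄] = 0.25·(-50) = -12.5.

-12.5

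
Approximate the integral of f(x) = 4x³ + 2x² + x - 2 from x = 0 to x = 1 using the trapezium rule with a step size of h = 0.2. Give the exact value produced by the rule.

0.22

h = (1 − 0)/5 = 0.2.
Nodes x₀,…,x₅ = 0, 0.2, 0.4, 0.6, 0.8, 1.
f(x) = 4x³ + 2x² + x - 2: f₀=-2, f₁=-1.688, f₂=-1.024, f₃=0.184, f₄=2.128, f₅=5.
(h/2)·[f₀ + 2f₁ + 2f₂ + 2f₃ + 2f₄ + f₅] = 0.1·(2.2) = 0.22.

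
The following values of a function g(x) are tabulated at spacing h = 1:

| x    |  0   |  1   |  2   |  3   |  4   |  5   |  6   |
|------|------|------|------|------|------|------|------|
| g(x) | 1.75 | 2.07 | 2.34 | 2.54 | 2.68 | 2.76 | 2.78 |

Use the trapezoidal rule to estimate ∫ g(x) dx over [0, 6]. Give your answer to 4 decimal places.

14.6550

h = 1, n = 6.
(h/2)·[y₀ + 2y₁ + 2y₂ + 2y₃ + 2y₄ + 2y₅ + y₆] = 0.5·(29.31) = 14.6550.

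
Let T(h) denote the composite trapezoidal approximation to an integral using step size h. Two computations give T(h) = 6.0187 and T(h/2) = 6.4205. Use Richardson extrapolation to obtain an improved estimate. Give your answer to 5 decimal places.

6.55443

R = (4·T(h/2) − T(h)) / 3 = (4·6.4205 − 6.0187)/3 = (19.6633)/3 = 6.55443.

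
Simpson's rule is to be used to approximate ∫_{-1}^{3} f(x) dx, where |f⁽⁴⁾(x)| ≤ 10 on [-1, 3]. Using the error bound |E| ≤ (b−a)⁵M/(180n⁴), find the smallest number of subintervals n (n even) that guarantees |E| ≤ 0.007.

10

Need 10240/(180n⁴) ≤ 0.007.
n⁴ ≥ 10240/(180·0.007) = 8126.98 ⇒ n ≥ 9.4947, so the smallest even n is 10. (n must be even for Simpson's rule.)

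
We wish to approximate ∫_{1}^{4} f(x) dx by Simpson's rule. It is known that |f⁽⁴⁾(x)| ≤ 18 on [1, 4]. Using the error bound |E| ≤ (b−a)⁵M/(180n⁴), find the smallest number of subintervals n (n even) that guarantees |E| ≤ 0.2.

4

Need 4374/(180n⁴) ≤ 0.2.
n⁴ ≥ 4374/(180·0.2) = 121.5 ⇒ n ≥ 3.3200, so the smallest even n is 4. (n must be even for Simpson's rule.)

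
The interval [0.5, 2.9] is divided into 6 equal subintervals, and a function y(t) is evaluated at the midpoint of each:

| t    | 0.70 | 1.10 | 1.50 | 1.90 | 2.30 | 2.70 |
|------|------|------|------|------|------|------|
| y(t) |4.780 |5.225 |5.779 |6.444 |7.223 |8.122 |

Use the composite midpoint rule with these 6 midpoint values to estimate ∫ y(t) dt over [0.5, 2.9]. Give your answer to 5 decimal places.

15.02920

h = 0.4, n = 6.
h·[y(m₁) + y(m₂) + y(m₃) + y(m₄) + y(m₅) + y(m₆)] = 0.4·(37.573) = 15.02920.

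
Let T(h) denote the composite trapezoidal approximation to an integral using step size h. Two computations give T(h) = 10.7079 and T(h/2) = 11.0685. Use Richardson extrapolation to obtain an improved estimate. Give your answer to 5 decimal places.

R = (4·T(h/2) − T(h)) / 3 = (4·11.0685 − 10.7079)/3 = (33.5661)/3 = 11.18870.

11.18870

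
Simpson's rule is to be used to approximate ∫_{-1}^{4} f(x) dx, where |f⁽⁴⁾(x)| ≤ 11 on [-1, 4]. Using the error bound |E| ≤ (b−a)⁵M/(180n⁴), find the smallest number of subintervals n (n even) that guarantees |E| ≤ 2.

Need 34375/(180n⁴) ≤ 2.
n⁴ ≥ 34375/(180·2) = 95.4861 ⇒ n ≥ 3.1260, so the smallest even n is 4. (n must be even for Simpson's rule.)

4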